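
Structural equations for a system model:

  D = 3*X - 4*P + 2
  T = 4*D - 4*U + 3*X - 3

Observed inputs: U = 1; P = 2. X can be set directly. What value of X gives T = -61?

X = -2

Substituting into the D equation gives D = 3*X - 6.
T becomes 15*X - 31.
Solve 15*X - 31 = -61: X = (-61 + 31) / 15 = -2.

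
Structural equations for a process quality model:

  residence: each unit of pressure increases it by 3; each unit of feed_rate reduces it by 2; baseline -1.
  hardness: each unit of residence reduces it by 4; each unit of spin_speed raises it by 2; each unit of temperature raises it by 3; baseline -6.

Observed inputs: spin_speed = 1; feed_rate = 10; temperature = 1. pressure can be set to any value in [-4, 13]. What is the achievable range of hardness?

Substituting into the residence equation gives residence = 3*pressure - 21.
Substituting into the hardness equation gives hardness = -12*pressure + 83.
Linear in pressure, so extremes are at the endpoints: pressure = -4 gives hardness = 131; pressure = 13 gives hardness = -73.

-73 to 131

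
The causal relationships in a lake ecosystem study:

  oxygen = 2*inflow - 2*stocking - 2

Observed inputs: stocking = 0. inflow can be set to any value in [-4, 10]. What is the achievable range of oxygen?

Substituting into the oxygen equation gives oxygen = 2*inflow - 2.
Linear in inflow, so extremes are at the endpoints: inflow = -4 gives oxygen = -10; inflow = 10 gives oxygen = 18.

-10 to 18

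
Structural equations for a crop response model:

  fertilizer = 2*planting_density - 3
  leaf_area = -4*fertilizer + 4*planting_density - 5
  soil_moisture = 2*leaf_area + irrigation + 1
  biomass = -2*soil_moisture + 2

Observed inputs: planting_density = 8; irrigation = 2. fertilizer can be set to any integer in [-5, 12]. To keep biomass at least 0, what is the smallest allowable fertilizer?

Intervening on fertilizer fixes its value directly, overriding its dependence on planting_density.
Substituting into the leaf_area equation gives leaf_area = -4*fertilizer + 27.
Substituting into the soil_moisture equation gives soil_moisture = -8*fertilizer + 57.
Substituting into the biomass equation gives biomass = 16*fertilizer - 112.
Require 16*fertilizer - 112 ≥ 0, so fertilizer ≥ 7.
The smallest integer in [-5, 12] satisfying this is 7.

fertilizer = 7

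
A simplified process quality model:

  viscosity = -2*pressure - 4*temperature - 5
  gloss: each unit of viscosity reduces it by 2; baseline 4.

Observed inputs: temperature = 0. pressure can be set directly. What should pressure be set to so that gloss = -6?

Substituting into the viscosity equation gives viscosity = -2*pressure - 5.
Substituting into the gloss equation gives gloss = 4*pressure + 14.
Solve 4*pressure + 14 = -6: pressure = (-6 - 14) / 4 = -5.

pressure = -5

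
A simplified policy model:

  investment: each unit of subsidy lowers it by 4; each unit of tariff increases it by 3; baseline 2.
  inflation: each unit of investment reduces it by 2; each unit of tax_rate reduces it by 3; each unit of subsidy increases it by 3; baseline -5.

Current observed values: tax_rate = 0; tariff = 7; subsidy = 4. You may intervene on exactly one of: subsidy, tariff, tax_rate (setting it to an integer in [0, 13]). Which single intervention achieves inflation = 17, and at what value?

set tariff = 3

Intervening on subsidy: inflation = 11*subsidy - 51. Reaching 17 requires subsidy = 68/11, not an integer.
Intervening on tariff: with other inputs at their observed values, inflation = -6*tariff + 35. Solving for 17 gives tariff = 3, within [0, 13].
Intervening on tax_rate: inflation = -3*tax_rate - 7. Reaching 17 requires tax_rate = -8, outside [0, 13].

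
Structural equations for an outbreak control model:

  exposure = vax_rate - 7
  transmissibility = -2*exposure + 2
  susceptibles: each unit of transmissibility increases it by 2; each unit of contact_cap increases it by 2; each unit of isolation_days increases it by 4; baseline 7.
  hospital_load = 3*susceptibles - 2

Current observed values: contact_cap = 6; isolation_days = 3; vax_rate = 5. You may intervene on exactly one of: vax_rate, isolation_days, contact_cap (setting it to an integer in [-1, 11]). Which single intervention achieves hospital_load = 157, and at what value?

set contact_cap = 11

Intervening on vax_rate: hospital_load = -12*vax_rate + 187. Reaching 157 requires vax_rate = 5/2, not an integer.
Intervening on isolation_days: hospital_load = 12*isolation_days + 91. Reaching 157 requires isolation_days = 11/2, not an integer.
Intervening on contact_cap: with other inputs at their observed values, hospital_load = 6*contact_cap + 91. Solving for 157 gives contact_cap = 11, within [-1, 11].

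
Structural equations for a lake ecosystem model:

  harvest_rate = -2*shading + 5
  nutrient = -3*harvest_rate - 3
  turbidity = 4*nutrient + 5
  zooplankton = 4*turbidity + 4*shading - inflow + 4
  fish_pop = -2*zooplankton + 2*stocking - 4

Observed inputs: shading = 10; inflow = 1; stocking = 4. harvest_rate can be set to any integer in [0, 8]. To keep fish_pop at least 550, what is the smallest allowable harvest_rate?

Intervening on harvest_rate fixes its value directly, overriding its dependence on shading.
Substituting into the turbidity equation gives turbidity = -12*harvest_rate - 7.
So zooplankton = -48*harvest_rate + 15.
fish_pop becomes 96*harvest_rate - 26.
Require 96*harvest_rate - 26 ≥ 550, so harvest_rate ≥ 6.
The smallest integer in [0, 8] satisfying this is 6.

harvest_rate = 6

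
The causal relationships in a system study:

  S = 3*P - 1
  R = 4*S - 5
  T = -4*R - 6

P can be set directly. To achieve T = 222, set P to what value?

P = -4

Substituting into the R equation gives R = 12*P - 9.
So T = -48*P + 30.
Solve -48*P + 30 = 222: P = (222 - 30) / -48 = -4.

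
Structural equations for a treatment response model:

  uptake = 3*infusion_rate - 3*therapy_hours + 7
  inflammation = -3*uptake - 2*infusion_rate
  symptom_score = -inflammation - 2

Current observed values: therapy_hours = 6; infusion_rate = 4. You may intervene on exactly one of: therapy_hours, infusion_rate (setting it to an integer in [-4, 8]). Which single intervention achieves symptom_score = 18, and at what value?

Intervening on therapy_hours: with other inputs at their observed values, symptom_score = -9*therapy_hours + 63. Solving for 18 gives therapy_hours = 5, within [-4, 8].
Intervening on infusion_rate: symptom_score = 11*infusion_rate - 35. Reaching 18 requires infusion_rate = 53/11, not an integer.

set therapy_hours = 5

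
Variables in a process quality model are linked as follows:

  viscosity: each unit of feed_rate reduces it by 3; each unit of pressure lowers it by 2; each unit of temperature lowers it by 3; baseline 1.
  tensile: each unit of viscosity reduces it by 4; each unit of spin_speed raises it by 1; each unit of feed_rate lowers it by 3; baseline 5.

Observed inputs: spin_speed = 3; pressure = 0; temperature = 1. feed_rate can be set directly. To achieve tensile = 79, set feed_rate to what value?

feed_rate = 7

Substituting into the viscosity equation gives viscosity = -3*feed_rate - 2.
Substituting into the tensile equation gives tensile = 9*feed_rate + 16.
Solve 9*feed_rate + 16 = 79: feed_rate = (79 - 16) / 9 = 7.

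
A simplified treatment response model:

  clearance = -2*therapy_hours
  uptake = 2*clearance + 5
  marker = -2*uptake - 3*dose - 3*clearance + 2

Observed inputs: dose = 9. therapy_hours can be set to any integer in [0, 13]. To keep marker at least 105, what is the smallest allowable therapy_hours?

Substituting into the uptake equation gives uptake = -4*therapy_hours + 5.
Substituting into the marker equation gives marker = 14*therapy_hours - 35.
Require 14*therapy_hours - 35 ≥ 105, so therapy_hours ≥ 10.
The smallest integer in [0, 13] satisfying this is 10.

therapy_hours = 10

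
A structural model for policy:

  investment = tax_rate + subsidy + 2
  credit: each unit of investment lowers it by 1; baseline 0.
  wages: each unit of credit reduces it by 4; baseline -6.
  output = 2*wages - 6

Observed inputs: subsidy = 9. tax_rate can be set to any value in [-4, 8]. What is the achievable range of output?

Substituting into the investment equation gives investment = tax_rate + 11.
Substituting into the credit equation gives credit = -tax_rate - 11.
Substituting into the wages equation gives wages = 4*tax_rate + 38.
Substituting into the output equation gives output = 8*tax_rate + 70.
Linear in tax_rate, so extremes are at the endpoints: tax_rate = -4 gives output = 38; tax_rate = 8 gives output = 134.

38 to 134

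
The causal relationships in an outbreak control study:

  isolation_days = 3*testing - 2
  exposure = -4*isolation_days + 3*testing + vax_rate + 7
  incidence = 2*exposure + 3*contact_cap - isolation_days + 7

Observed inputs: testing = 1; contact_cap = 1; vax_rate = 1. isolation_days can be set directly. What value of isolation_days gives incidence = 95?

Intervening on isolation_days fixes its value directly, overriding its dependence on testing.
Substituting into the exposure equation gives exposure = -4*isolation_days + 11.
Substituting into the incidence equation gives incidence = -9*isolation_days + 32.
Solve -9*isolation_days + 32 = 95: isolation_days = (95 - 32) / -9 = -7.

isolation_days = -7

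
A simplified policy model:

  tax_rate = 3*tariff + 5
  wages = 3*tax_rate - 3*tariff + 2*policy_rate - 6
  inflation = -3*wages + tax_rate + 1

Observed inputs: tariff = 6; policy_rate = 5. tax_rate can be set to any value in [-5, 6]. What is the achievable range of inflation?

-5 to 83

Intervening on tax_rate fixes its value directly, overriding its dependence on tariff.
Substituting into the wages equation gives wages = 3*tax_rate - 14.
Substituting into the inflation equation gives inflation = -8*tax_rate + 43.
Linear in tax_rate, so extremes are at the endpoints: tax_rate = -5 gives inflation = 83; tax_rate = 6 gives inflation = -5.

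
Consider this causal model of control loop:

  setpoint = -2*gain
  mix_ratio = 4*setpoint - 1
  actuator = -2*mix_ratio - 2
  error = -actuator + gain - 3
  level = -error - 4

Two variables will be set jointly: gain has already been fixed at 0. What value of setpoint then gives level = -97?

With gain held at 0:
Intervening on setpoint fixes its value directly, overriding its dependence on gain.
Substituting into the actuator equation gives actuator = -8*setpoint.
Substituting into the error equation gives error = 8*setpoint - 3.
So level = -8*setpoint - 1.
Solve -8*setpoint - 1 = -97: setpoint = (-97 + 1) / -8 = 12.

setpoint = 12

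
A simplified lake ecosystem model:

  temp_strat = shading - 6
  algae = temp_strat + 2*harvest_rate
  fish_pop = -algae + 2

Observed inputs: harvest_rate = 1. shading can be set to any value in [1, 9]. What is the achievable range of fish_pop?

Substituting into the algae equation gives algae = shading - 4.
fish_pop becomes -shading + 6.
Linear in shading, so extremes are at the endpoints: shading = 1 gives fish_pop = 5; shading = 9 gives fish_pop = -3.

-3 to 5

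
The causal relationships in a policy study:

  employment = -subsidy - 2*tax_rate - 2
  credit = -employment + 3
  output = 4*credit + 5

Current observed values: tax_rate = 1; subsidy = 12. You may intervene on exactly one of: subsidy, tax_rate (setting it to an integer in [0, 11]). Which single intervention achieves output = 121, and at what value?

Intervening on subsidy: output = 4*subsidy + 33. Reaching 121 requires subsidy = 22, outside [0, 11].
Intervening on tax_rate: with other inputs at their observed values, output = 8*tax_rate + 73. Solving for 121 gives tax_rate = 6, within [0, 11].

set tax_rate = 6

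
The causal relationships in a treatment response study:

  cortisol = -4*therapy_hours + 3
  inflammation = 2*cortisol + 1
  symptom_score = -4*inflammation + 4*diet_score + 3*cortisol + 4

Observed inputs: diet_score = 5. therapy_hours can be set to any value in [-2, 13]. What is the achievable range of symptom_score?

-35 to 265

Substituting into the inflammation equation gives inflammation = -8*therapy_hours + 7.
Substituting into the symptom_score equation gives symptom_score = 20*therapy_hours + 5.
Linear in therapy_hours, so extremes are at the endpoints: therapy_hours = -2 gives symptom_score = -35; therapy_hours = 13 gives symptom_score = 265.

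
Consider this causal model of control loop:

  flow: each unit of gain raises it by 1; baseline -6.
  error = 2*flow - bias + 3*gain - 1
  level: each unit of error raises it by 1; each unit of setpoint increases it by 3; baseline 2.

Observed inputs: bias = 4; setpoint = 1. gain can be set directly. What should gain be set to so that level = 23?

Substituting into the error equation gives error = 5*gain - 17.
Substituting into the level equation gives level = 5*gain - 12.
Solve 5*gain - 12 = 23: gain = (23 + 12) / 5 = 7.

gain = 7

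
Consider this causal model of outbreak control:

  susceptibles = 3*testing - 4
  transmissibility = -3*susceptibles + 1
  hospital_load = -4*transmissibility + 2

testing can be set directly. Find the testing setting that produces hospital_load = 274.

testing = 9

Substituting into the transmissibility equation gives transmissibility = -9*testing + 13.
hospital_load becomes 36*testing - 50.
Solve 36*testing - 50 = 274: testing = (274 + 50) / 36 = 9.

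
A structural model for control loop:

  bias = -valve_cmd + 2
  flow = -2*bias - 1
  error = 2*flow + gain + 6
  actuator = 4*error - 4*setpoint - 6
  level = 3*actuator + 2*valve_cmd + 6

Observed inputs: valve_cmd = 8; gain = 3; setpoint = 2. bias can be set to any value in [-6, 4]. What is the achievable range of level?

Intervening on bias fixes its value directly, overriding its dependence on valve_cmd.
Substituting into the error equation gives error = -4*bias + 7.
So actuator = -16*bias + 14.
level becomes -48*bias + 64.
Linear in bias, so extremes are at the endpoints: bias = -6 gives level = 352; bias = 4 gives level = -128.

-128 to 352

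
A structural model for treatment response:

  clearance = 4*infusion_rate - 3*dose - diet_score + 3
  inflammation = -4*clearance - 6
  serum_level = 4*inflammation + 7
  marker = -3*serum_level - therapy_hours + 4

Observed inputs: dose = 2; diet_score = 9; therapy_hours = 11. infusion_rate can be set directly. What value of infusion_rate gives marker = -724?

Substituting into the clearance equation gives clearance = 4*infusion_rate - 12.
So inflammation = -16*infusion_rate + 42.
Substituting into the serum_level equation gives serum_level = -64*infusion_rate + 175.
So marker = 192*infusion_rate - 532.
Solve 192*infusion_rate - 532 = -724: infusion_rate = (-724 + 532) / 192 = -1.

infusion_rate = -1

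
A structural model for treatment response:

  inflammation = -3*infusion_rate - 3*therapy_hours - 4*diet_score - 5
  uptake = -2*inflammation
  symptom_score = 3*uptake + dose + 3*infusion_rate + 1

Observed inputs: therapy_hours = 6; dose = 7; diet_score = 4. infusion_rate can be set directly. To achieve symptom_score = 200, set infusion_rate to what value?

infusion_rate = -2

Substituting into the inflammation equation gives inflammation = -3*infusion_rate - 39.
Substituting into the uptake equation gives uptake = 6*infusion_rate + 78.
Substituting into the symptom_score equation gives symptom_score = 21*infusion_rate + 242.
Solve 21*infusion_rate + 242 = 200: infusion_rate = (200 - 242) / 21 = -2.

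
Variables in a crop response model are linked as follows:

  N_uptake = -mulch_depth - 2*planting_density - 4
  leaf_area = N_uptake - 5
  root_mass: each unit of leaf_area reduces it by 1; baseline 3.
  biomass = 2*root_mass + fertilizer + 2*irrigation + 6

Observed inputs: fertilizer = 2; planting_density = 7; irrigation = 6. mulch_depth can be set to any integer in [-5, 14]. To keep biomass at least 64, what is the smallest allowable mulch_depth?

mulch_depth = -4

Substituting into the N_uptake equation gives N_uptake = -mulch_depth - 18.
Substituting into the leaf_area equation gives leaf_area = -mulch_depth - 23.
root_mass becomes mulch_depth + 26.
Substituting into the biomass equation gives biomass = 2*mulch_depth + 72.
Require 2*mulch_depth + 72 ≥ 64, so mulch_depth ≥ -4.
The smallest integer in [-5, 14] satisfying this is -4.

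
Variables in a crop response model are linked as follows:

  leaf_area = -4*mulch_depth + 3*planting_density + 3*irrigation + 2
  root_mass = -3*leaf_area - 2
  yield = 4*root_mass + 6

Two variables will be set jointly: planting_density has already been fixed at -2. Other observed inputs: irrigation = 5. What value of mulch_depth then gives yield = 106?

mulch_depth = 5

With planting_density held at -2:
Substituting into the leaf_area equation gives leaf_area = -4*mulch_depth + 11.
Substituting into the root_mass equation gives root_mass = 12*mulch_depth - 35.
Substituting into the yield equation gives yield = 48*mulch_depth - 134.
Solve 48*mulch_depth - 134 = 106: mulch_depth = (106 + 134) / 48 = 5.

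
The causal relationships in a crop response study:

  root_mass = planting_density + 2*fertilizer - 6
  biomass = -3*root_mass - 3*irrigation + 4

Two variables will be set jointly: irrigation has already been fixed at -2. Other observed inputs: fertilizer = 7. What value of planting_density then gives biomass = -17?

planting_density = 1

With irrigation held at -2:
Substituting into the root_mass equation gives root_mass = planting_density + 8.
This gives biomass = -3*planting_density - 14.
Solve -3*planting_density - 14 = -17: planting_density = (-17 + 14) / -3 = 1.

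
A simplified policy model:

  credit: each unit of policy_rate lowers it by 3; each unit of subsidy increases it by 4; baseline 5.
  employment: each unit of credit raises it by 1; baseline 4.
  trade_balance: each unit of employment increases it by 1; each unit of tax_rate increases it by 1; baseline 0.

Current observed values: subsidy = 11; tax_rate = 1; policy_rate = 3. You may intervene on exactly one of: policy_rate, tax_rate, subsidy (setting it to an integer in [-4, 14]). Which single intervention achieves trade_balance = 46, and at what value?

set tax_rate = 2

Intervening on policy_rate: trade_balance = -3*policy_rate + 54. Reaching 46 requires policy_rate = 8/3, not an integer.
Intervening on tax_rate: with other inputs at their observed values, trade_balance = tax_rate + 44. Solving for 46 gives tax_rate = 2, within [-4, 14].
Intervening on subsidy: trade_balance = 4*subsidy + 1. Reaching 46 requires subsidy = 45/4, not an integer.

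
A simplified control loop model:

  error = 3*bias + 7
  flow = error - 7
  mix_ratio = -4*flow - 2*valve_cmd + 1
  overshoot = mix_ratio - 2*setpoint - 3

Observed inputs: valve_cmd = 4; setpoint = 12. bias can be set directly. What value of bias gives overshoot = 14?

Substituting into the flow equation gives flow = 3*bias.
So mix_ratio = -12*bias - 7.
overshoot becomes -12*bias - 34.
Solve -12*bias - 34 = 14: bias = (14 + 34) / -12 = -4.

bias = -4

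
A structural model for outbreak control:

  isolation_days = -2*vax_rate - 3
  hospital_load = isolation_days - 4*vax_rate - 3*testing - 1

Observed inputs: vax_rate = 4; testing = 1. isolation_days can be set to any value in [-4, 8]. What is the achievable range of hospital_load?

Intervening on isolation_days fixes its value directly, overriding its dependence on vax_rate.
Substituting into the hospital_load equation gives hospital_load = isolation_days - 20.
Linear in isolation_days, so extremes are at the endpoints: isolation_days = -4 gives hospital_load = -24; isolation_days = 8 gives hospital_load = -12.

-24 to -12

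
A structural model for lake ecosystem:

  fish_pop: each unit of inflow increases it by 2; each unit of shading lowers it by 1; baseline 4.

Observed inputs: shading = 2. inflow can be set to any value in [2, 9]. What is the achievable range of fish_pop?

Substituting into the fish_pop equation gives fish_pop = 2*inflow + 2.
Linear in inflow, so extremes are at the endpoints: inflow = 2 gives fish_pop = 6; inflow = 9 gives fish_pop = 20.

6 to 20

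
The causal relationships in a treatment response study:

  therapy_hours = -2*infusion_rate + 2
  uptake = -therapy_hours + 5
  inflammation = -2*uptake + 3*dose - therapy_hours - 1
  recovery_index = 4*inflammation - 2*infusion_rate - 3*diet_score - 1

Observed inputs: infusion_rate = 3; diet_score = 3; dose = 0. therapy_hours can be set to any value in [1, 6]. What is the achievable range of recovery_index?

-56 to -36

Intervening on therapy_hours fixes its value directly, overriding its dependence on infusion_rate.
Substituting into the inflammation equation gives inflammation = therapy_hours - 11.
This gives recovery_index = 4*therapy_hours - 60.
Linear in therapy_hours, so extremes are at the endpoints: therapy_hours = 1 gives recovery_index = -56; therapy_hours = 6 gives recovery_index = -36.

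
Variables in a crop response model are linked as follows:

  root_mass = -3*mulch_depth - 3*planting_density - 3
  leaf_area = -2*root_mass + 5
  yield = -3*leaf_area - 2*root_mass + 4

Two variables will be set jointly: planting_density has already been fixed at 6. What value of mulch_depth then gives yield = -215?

mulch_depth = 10

With planting_density held at 6:
Substituting into the root_mass equation gives root_mass = -3*mulch_depth - 21.
Substituting into the leaf_area equation gives leaf_area = 6*mulch_depth + 47.
Substituting into the yield equation gives yield = -12*mulch_depth - 95.
Solve -12*mulch_depth - 95 = -215: mulch_depth = (-215 + 95) / -12 = 10.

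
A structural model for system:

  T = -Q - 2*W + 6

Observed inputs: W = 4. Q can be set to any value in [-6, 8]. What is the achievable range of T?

-10 to 4

Substituting into the T equation gives T = -Q - 2.
Linear in Q, so extremes are at the endpoints: Q = -6 gives T = 4; Q = 8 gives T = -10.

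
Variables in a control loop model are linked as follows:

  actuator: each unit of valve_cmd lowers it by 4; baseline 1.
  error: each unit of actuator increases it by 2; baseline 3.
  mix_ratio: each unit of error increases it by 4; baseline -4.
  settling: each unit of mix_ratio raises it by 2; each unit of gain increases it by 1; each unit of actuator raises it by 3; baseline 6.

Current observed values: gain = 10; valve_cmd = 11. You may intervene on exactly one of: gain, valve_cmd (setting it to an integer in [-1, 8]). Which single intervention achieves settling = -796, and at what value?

set gain = -1

Intervening on gain: with other inputs at their observed values, settling = gain - 795. Solving for -796 gives gain = -1, within [-1, 8].
Intervening on valve_cmd: settling = -76*valve_cmd + 51. Reaching -796 requires valve_cmd = 847/76, not an integer.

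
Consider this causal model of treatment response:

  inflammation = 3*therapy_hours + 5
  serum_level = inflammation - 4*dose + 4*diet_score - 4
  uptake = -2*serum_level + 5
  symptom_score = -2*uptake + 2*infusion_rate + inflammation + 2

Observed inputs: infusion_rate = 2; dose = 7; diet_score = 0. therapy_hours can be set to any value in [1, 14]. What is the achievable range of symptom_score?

Substituting into the serum_level equation gives serum_level = 3*therapy_hours - 27.
So uptake = -6*therapy_hours + 59.
So symptom_score = 15*therapy_hours - 107.
Linear in therapy_hours, so extremes are at the endpoints: therapy_hours = 1 gives symptom_score = -92; therapy_hours = 14 gives symptom_score = 103.

-92 to 103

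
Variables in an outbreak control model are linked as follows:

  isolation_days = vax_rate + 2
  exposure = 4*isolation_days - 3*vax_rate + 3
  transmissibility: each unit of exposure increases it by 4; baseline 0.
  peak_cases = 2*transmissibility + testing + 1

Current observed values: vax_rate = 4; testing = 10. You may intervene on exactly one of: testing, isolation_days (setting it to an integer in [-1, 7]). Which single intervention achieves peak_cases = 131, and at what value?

set isolation_days = 6

Intervening on testing: peak_cases = testing + 121. Reaching 131 requires testing = 10, outside [-1, 7].
Intervening on isolation_days: with other inputs at their observed values, peak_cases = 32*isolation_days - 61. Solving for 131 gives isolation_days = 6, within [-1, 7].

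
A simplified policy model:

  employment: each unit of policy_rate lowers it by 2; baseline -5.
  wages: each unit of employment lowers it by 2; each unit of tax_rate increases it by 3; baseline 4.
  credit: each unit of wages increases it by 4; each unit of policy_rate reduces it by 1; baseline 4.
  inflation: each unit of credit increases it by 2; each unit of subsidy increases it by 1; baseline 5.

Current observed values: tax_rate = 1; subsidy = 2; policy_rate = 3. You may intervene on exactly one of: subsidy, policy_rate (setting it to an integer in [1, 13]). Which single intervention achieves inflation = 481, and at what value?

set policy_rate = 11

Intervening on subsidy: inflation = subsidy + 239. Reaching 481 requires subsidy = 242, outside [1, 13].
Intervening on policy_rate: with other inputs at their observed values, inflation = 30*policy_rate + 151. Solving for 481 gives policy_rate = 11, within [1, 13].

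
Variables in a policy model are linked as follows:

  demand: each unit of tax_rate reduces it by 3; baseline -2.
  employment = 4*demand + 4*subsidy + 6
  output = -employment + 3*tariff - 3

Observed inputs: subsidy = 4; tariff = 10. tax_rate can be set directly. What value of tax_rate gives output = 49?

tax_rate = 3

Substituting into the employment equation gives employment = -12*tax_rate + 14.
Substituting into the output equation gives output = 12*tax_rate + 13.
Solve 12*tax_rate + 13 = 49: tax_rate = (49 - 13) / 12 = 3.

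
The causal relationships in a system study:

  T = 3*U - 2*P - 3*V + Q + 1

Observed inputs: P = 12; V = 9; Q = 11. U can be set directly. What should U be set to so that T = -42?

U = -1

Substituting into the T equation gives T = 3*U - 39.
Solve 3*U - 39 = -42: U = (-42 + 39) / 3 = -1.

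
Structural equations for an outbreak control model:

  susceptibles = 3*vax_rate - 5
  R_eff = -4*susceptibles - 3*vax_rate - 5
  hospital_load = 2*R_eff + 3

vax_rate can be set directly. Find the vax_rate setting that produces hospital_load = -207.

vax_rate = 8

Substituting into the R_eff equation gives R_eff = -15*vax_rate + 15.
Substituting into the hospital_load equation gives hospital_load = -30*vax_rate + 33.
Solve -30*vax_rate + 33 = -207: vax_rate = (-207 - 33) / -30 = 8.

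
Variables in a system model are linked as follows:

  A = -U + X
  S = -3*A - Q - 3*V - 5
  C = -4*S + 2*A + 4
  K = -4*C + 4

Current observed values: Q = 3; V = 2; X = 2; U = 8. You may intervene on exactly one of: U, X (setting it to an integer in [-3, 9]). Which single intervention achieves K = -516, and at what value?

Intervening on U: with other inputs at their observed values, K = 56*U - 348. Solving for -516 gives U = -3, within [-3, 9].
Intervening on X: K = -56*X + 212. Reaching -516 requires X = 13, outside [-3, 9].

set U = -3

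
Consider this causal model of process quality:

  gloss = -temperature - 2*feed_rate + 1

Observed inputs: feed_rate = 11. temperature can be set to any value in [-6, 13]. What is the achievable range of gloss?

-34 to -15

Substituting into the gloss equation gives gloss = -temperature - 21.
Linear in temperature, so extremes are at the endpoints: temperature = -6 gives gloss = -15; temperature = 13 gives gloss = -34.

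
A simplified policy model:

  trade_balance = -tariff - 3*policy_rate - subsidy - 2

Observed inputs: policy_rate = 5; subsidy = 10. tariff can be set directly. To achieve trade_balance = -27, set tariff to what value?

tariff = 0

Substituting into the trade_balance equation gives trade_balance = -tariff - 27.
Solve -tariff - 27 = -27: tariff = (-27 + 27) / -1 = 0.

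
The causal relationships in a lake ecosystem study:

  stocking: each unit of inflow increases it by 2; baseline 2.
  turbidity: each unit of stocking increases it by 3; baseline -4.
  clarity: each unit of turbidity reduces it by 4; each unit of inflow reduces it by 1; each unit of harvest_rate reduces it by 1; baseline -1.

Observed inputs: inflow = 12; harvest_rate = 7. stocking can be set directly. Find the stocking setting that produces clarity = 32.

Intervening on stocking fixes its value directly, overriding its dependence on inflow.
Substituting into the clarity equation gives clarity = -12*stocking - 4.
Solve -12*stocking - 4 = 32: stocking = (32 + 4) / -12 = -3.

stocking = -3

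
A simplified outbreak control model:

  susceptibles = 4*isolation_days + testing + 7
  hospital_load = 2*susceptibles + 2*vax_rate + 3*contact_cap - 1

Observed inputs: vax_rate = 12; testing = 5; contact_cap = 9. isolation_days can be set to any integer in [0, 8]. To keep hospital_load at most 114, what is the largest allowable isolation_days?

Substituting into the susceptibles equation gives susceptibles = 4*isolation_days + 12.
So hospital_load = 8*isolation_days + 74.
Require 8*isolation_days + 74 ≤ 114, so isolation_days ≤ 5.
The largest integer in [0, 8] satisfying this is 5.

isolation_days = 5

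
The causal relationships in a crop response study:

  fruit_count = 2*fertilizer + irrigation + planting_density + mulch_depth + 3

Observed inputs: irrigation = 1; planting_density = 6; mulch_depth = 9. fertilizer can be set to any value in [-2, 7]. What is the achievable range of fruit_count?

15 to 33

Substituting into the fruit_count equation gives fruit_count = 2*fertilizer + 19.
Linear in fertilizer, so extremes are at the endpoints: fertilizer = -2 gives fruit_count = 15; fertilizer = 7 gives fruit_count = 33.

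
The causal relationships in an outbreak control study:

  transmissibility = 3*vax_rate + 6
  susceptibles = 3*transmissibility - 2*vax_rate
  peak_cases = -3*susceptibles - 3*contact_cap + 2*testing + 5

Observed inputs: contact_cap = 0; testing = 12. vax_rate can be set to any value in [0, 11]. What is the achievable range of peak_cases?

Substituting into the susceptibles equation gives susceptibles = 7*vax_rate + 18.
Substituting into the peak_cases equation gives peak_cases = -21*vax_rate - 25.
Linear in vax_rate, so extremes are at the endpoints: vax_rate = 0 gives peak_cases = -25; vax_rate = 11 gives peak_cases = -256.

-256 to -25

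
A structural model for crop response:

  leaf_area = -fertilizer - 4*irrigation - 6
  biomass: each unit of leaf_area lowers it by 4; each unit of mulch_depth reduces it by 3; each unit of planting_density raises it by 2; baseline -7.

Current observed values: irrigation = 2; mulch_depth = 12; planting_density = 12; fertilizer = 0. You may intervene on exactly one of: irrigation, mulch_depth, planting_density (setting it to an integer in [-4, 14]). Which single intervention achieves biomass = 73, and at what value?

set mulch_depth = 0

Intervening on irrigation: biomass = 16*irrigation + 5. Reaching 73 requires irrigation = 17/4, not an integer.
Intervening on mulch_depth: with other inputs at their observed values, biomass = -3*mulch_depth + 73. Solving for 73 gives mulch_depth = 0, within [-4, 14].
Intervening on planting_density: biomass = 2*planting_density + 13. Reaching 73 requires planting_density = 30, outside [-4, 14].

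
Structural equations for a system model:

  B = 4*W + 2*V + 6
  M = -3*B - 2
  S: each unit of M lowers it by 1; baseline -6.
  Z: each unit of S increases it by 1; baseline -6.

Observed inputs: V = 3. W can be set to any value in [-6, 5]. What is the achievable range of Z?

Substituting into the B equation gives B = 4*W + 12.
Substituting into the M equation gives M = -12*W - 38.
Substituting into the S equation gives S = 12*W + 32.
Substituting into the Z equation gives Z = 12*W + 26.
Linear in W, so extremes are at the endpoints: W = -6 gives Z = -46; W = 5 gives Z = 86.

-46 to 86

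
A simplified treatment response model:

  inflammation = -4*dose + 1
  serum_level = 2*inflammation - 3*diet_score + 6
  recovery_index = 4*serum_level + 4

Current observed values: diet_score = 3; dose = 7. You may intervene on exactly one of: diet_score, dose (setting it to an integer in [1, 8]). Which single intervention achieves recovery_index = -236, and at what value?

Intervening on diet_score: with other inputs at their observed values, recovery_index = -12*diet_score - 188. Solving for -236 gives diet_score = 4, within [1, 8].
Intervening on dose: recovery_index = -32*dose. Reaching -236 requires dose = 59/8, not an integer.

set diet_score = 4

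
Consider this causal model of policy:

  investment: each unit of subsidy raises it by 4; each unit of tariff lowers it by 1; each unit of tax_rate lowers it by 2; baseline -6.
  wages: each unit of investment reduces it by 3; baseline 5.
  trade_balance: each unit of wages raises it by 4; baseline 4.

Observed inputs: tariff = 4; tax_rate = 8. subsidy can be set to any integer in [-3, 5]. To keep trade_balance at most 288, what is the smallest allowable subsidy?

Substituting into the investment equation gives investment = 4*subsidy - 26.
Substituting into the wages equation gives wages = -12*subsidy + 83.
This gives trade_balance = -48*subsidy + 336.
Require -48*subsidy + 336 ≤ 288, so subsidy ≥ 1.
The smallest integer in [-3, 5] satisfying this is 1.

subsidy = 1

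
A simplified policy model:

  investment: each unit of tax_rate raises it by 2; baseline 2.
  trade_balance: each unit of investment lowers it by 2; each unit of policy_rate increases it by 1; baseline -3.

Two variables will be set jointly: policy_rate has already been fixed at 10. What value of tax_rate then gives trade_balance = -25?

tax_rate = 7

With policy_rate held at 10:
Substituting into the trade_balance equation gives trade_balance = -4*tax_rate + 3.
Solve -4*tax_rate + 3 = -25: tax_rate = (-25 - 3) / -4 = 7.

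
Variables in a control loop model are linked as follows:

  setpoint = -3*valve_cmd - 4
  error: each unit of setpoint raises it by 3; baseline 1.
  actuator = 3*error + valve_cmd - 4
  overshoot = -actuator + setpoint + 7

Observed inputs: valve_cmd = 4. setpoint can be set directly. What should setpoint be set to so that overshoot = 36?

Intervening on setpoint fixes its value directly, overriding its dependence on valve_cmd.
Substituting into the actuator equation gives actuator = 9*setpoint + 3.
Substituting into the overshoot equation gives overshoot = -8*setpoint + 4.
Solve -8*setpoint + 4 = 36: setpoint = (36 - 4) / -8 = -4.

setpoint = -4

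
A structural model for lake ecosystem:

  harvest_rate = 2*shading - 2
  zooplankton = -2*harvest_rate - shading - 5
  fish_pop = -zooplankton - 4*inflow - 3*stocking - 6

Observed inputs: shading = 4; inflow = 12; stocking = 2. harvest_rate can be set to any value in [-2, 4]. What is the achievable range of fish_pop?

-55 to -43

Intervening on harvest_rate fixes its value directly, overriding its dependence on shading.
Substituting into the zooplankton equation gives zooplankton = -2*harvest_rate - 9.
fish_pop becomes 2*harvest_rate - 51.
Linear in harvest_rate, so extremes are at the endpoints: harvest_rate = -2 gives fish_pop = -55; harvest_rate = 4 gives fish_pop = -43.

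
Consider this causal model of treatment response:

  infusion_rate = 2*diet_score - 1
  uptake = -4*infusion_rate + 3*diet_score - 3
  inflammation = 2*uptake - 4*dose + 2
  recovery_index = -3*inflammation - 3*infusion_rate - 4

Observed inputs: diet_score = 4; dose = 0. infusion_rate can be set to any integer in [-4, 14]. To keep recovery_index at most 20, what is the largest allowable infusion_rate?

infusion_rate = 4

Intervening on infusion_rate fixes its value directly, overriding its dependence on diet_score.
Substituting into the uptake equation gives uptake = -4*infusion_rate + 9.
Substituting into the inflammation equation gives inflammation = -8*infusion_rate + 20.
Substituting into the recovery_index equation gives recovery_index = 21*infusion_rate - 64.
Require 21*infusion_rate - 64 ≤ 20, so infusion_rate ≤ 4.
The largest integer in [-4, 14] satisfying this is 4.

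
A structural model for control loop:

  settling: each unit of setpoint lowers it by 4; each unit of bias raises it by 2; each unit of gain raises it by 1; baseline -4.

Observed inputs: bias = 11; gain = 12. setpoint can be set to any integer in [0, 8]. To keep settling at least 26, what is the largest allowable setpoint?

setpoint = 1

Substituting into the settling equation gives settling = -4*setpoint + 30.
Require -4*setpoint + 30 ≥ 26, so setpoint ≤ 1.
The largest integer in [0, 8] satisfying this is 1.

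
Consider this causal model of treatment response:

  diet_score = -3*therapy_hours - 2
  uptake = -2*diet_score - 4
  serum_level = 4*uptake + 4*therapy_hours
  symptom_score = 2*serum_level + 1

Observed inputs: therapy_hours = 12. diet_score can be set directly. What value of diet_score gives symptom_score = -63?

diet_score = 8

Intervening on diet_score fixes its value directly, overriding its dependence on therapy_hours.
Substituting into the serum_level equation gives serum_level = -8*diet_score + 32.
So symptom_score = -16*diet_score + 65.
Solve -16*diet_score + 65 = -63: diet_score = (-63 - 65) / -16 = 8.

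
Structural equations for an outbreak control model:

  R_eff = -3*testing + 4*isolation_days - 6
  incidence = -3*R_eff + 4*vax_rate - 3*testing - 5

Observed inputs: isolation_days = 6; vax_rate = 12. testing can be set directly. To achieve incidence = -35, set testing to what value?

testing = -4

Substituting into the R_eff equation gives R_eff = -3*testing + 18.
This gives incidence = 6*testing - 11.
Solve 6*testing - 11 = -35: testing = (-35 + 11) / 6 = -4.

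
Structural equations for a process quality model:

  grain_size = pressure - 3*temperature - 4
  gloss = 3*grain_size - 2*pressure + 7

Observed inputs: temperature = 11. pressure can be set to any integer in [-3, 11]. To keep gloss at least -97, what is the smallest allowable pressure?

pressure = 7

Substituting into the grain_size equation gives grain_size = pressure - 37.
Substituting into the gloss equation gives gloss = pressure - 104.
Require pressure - 104 ≥ -97, so pressure ≥ 7.
The smallest integer in [-3, 11] satisfying this is 7.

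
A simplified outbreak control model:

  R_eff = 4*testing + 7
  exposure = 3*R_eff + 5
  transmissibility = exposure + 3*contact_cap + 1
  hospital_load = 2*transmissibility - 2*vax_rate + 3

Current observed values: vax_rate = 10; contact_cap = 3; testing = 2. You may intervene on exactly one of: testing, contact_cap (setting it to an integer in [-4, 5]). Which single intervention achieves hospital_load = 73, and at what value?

Intervening on testing: hospital_load = 24*testing + 55. Reaching 73 requires testing = 3/4, not an integer.
Intervening on contact_cap: with other inputs at their observed values, hospital_load = 6*contact_cap + 85. Solving for 73 gives contact_cap = -2, within [-4, 5].

set contact_cap = -2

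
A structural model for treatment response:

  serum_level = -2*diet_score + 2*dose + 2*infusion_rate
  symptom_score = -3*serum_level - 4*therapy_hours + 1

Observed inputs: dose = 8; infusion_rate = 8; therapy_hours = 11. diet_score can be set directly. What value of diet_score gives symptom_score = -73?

diet_score = 11

Substituting into the serum_level equation gives serum_level = -2*diet_score + 32.
This gives symptom_score = 6*diet_score - 139.
Solve 6*diet_score - 139 = -73: diet_score = (-73 + 139) / 6 = 11.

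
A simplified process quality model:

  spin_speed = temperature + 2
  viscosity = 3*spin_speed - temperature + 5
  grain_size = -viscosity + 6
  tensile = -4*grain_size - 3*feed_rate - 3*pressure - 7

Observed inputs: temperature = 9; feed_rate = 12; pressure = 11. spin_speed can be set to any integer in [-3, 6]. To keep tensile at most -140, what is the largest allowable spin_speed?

Intervening on spin_speed fixes its value directly, overriding its dependence on temperature.
Substituting into the viscosity equation gives viscosity = 3*spin_speed - 4.
So grain_size = -3*spin_speed + 10.
This gives tensile = 12*spin_speed - 116.
Require 12*spin_speed - 116 ≤ -140, so spin_speed ≤ -2.
The largest integer in [-3, 6] satisfying this is -2.

spin_speed = -2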